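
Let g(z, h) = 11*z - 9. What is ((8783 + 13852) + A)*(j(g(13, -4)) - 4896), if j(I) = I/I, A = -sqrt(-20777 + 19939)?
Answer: -110798325 + 4895*I*sqrt(838) ≈ -1.108e+8 + 1.417e+5*I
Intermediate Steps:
g(z, h) = -9 + 11*z
A = -I*sqrt(838) (A = -sqrt(-838) = -I*sqrt(838) ≈ -28.948*I)
j(I) = 1
((8783 + 13852) + A)*(j(g(13, -4)) - 4896) = ((8783 + 13852) - I*sqrt(838))*(1 - 4896) = (22635 - I*sqrt(838))*(-4895) = -110798325 + 4895*I*sqrt(838)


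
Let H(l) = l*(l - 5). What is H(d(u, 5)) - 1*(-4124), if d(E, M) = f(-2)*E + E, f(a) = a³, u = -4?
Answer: 4768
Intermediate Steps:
d(E, M) = -7*E (d(E, M) = (-2)³*E + E = -8*E + E = -7*E)
H(l) = l*(-5 + l)
H(d(u, 5)) - 1*(-4124) = (-7*(-4))*(-5 - 7*(-4)) - 1*(-4124) = 28*(-5 + 28) + 4124 = 28*23 + 4124 = 644 + 4124 = 4768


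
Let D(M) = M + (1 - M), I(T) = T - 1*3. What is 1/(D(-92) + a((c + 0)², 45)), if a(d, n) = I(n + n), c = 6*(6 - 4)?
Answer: 1/88 ≈ 0.011364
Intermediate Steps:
c = 12 (c = 6*2 = 12)
I(T) = -3 + T (I(T) = T - 3 = -3 + T)
D(M) = 1
a(d, n) = -3 + 2*n (a(d, n) = -3 + (n + n) = -3 + 2*n)
1/(D(-92) + a((c + 0)², 45)) = 1/(1 + (-3 + 2*45)) = 1/(1 + (-3 + 90)) = 1/(1 + 87) = 1/88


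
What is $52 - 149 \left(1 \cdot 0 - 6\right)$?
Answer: $946$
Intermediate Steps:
$52 - 149 \left(1 \cdot 0 - 6\right) = 52 - 149 \left(0 - 6\right) = 52 - -894 = 52 + 894 = 946$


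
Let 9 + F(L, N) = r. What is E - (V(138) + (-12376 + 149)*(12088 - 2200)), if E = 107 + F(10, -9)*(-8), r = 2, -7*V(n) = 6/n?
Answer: 19465018980/161 ≈ 1.2090e+8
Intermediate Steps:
V(n) = -6/(7*n)
F(L, N) = -7 (F(L, N) = -9 + 2 = -7)
E = 163 (E = 107 - 7*(-8) = 107 + 56 = 163)
E - (V(138) + (-12376 + 149)*(12088 - 2200)) = 163 - (-6/7/138 + (-12376 + 149)*(12088 - 2200)) = 163 - (-6/7*1/138 - 12227*9888) = 163 - (-1/161 - 120900576) = 163 - 1*(-19464992737/161) = 163 + 19464992737/161 = 19465018980/161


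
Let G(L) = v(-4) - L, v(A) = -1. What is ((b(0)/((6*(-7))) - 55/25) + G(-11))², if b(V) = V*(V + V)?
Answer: 1521/25 ≈ 60.840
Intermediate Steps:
G(L) = -1 - L
b(V) = 2*V² (b(V) = V*(2*V) = 2*V²)
((b(0)/((6*(-7))) - 55/25) + G(-11))² = (((2*0²)/((6*(-7))) - 55/25) + (-1 - 1*(-11)))² = (((2*0)/(-42) - 55*1/25) + (-1 + 11))² = ((0*(-1/42) - 11/5) + 10)² = ((0 - 11/5) + 10)² = (-11/5 + 10)² = (39/5)² = 1521/25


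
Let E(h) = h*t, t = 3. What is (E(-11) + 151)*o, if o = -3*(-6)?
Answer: 2124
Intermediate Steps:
E(h) = 3*h (E(h) = h*3 = 3*h)
o = 18
(E(-11) + 151)*o = (3*(-11) + 151)*18 = (-33 + 151)*18 = 118*18 = 2124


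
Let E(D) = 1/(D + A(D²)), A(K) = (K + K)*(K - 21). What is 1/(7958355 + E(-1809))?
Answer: 21418126344711/170453052886062510406 ≈ 1.2565e-7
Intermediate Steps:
A(K) = 2*K*(-21 + K) (A(K) = (2*K)*(-21 + K) = 2*K*(-21 + K))
E(D) = 1/(D + 2*D²*(-21 + D²))
1/(7958355 + E(-1809)) = 1/(7958355 + 1/((-1809)*(1 + 2*(-1809)*(-21 + (-1809)²)))) = 1/(7958355 - 1/(1809*(1 + 2*(-1809)*(-21 + 3272481)))) = 1/(7958355 - 1/(1809*(1 + 2*(-1809)*3272460))) = 1/(7958355 - 1/(1809*(1 - 11839760280))) = 1/(7958355 - 1/1809/(-11839760279)) = 1/(7958355 - 1/1809*(-1/11839760279)) = 1/(7958355 + 1/21418126344711) = 1/(170453052886062510406/21418126344711) = 21418126344711/170453052886062510406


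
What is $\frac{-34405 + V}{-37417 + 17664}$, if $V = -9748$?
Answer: $\frac{44153}{19753} \approx 2.2353$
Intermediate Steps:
$\frac{-34405 + V}{-37417 + 17664} = \frac{-34405 - 9748}{-37417 + 17664} = - \frac{44153}{-19753} = \left(-44153\right) \left(- \frac{1}{19753}\right) = \frac{44153}{19753}$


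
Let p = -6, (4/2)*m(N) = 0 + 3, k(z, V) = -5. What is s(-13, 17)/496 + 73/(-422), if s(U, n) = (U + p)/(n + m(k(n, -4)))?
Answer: -338933/1936136 ≈ -0.17506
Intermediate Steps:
m(N) = 3/2 (m(N) = (0 + 3)/2 = (1/2)*3 = 3/2)
s(U, n) = (-6 + U)/(3/2 + n) (s(U, n) = (U - 6)/(n + 3/2) = (-6 + U)/(3/2 + n))
s(-13, 17)/496 + 73/(-422) = (2*(-6 - 13)/(3 + 2*17))/496 + 73/(-422) = (2*(-19)/(3 + 34))*(1/496) + 73*(-1/422) = (2*(-19)/37)*(1/496) - 73/422 = (2*(1/37)*(-19))*(1/496) - 73/422 = -38/37*1/496 - 73/422 = -19/9176 - 73/422 = -338933/1936136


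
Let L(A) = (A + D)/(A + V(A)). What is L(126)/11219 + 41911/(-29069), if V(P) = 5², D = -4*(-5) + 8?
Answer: -70995649233/49244891761 ≈ -1.4417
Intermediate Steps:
D = 28 (D = 20 + 8 = 28)
V(P) = 25
L(A) = (28 + A)/(25 + A) (L(A) = (A + 28)/(A + 25) = (28 + A)/(25 + A))
L(126)/11219 + 41911/(-29069) = ((28 + 126)/(25 + 126))/11219 + 41911/(-29069) = (154/151)*(1/11219) + 41911*(-1/29069) = ((1/151)*154)*(1/11219) - 41911/29069 = (154/151)*(1/11219) - 41911/29069 = 154/1694069 - 41911/29069 = -70995649233/49244891761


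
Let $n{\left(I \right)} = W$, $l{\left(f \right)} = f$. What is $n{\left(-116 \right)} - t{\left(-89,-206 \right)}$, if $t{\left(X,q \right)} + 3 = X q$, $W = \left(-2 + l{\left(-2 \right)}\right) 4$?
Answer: $-18347$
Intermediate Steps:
$W = -16$ ($W = \left(-2 - 2\right) 4 = \left(-4\right) 4 = -16$)
$t{\left(X,q \right)} = -3 + X q$
$n{\left(I \right)} = -16$
$n{\left(-116 \right)} - t{\left(-89,-206 \right)} = -16 - \left(-3 - -18334\right) = -16 - \left(-3 + 18334\right) = -16 - 18331 = -18347$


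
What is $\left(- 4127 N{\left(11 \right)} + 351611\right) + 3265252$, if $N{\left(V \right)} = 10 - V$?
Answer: $3620990$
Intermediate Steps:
$\left(- 4127 N{\left(11 \right)} + 351611\right) + 3265252 = \left(- 4127 \left(10 - 11\right) + 351611\right) + 3265252 = \left(\left(-4127\right) \left(-1\right) + 351611\right) + 3265252 = \left(4127 + 351611\right) + 3265252 = 355738 + 3265252 = 3620990$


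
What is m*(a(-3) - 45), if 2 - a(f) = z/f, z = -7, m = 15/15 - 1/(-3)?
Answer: -544/9 ≈ -60.444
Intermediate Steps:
m = 4/3 (m = 15*(1/15) - 1*(-⅓) = 1 + ⅓ = 4/3 ≈ 1.3333)
a(f) = 2 + 7/f (a(f) = 2 - (-7)/f = 2 + 7/f)
m*(a(-3) - 45) = 4*((2 + 7/(-3)) - 45)/3 = 4*((2 + 7*(-⅓)) - 45)/3 = 4*((2 - 7/3) - 45)/3 = 4*(-⅓ - 45)/3 = (4/3)*(-136/3) = -544/9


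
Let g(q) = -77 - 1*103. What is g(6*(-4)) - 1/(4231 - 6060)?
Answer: -329219/1829 ≈ -180.00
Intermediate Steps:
g(q) = -180 (g(q) = -77 - 103 = -180)
g(6*(-4)) - 1/(4231 - 6060) = -180 - 1/(4231 - 6060) = -180 - 1/(-1829) = -180 - 1*(-1/1829) = -180 + 1/1829 = -329219/1829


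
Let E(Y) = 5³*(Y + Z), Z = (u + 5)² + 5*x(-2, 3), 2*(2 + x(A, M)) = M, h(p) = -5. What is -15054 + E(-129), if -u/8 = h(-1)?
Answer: 443267/2 ≈ 2.2163e+5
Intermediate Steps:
u = 40 (u = -8*(-5) = 40)
x(A, M) = -2 + M/2
Z = 4045/2 (Z = (40 + 5)² + 5*(-2 + (½)*3) = 45² + 5*(-2 + 3/2) = 2025 + 5*(-½) = 2025 - 5/2 = 4045/2 ≈ 2022.5)
E(Y) = 505625/2 + 125*Y (E(Y) = 5³*(Y + 4045/2) = 125*(4045/2 + Y) = 505625/2 + 125*Y)
-15054 + E(-129) = -15054 + (505625/2 + 125*(-129)) = -15054 + (505625/2 - 16125) = -15054 + 473375/2 = 443267/2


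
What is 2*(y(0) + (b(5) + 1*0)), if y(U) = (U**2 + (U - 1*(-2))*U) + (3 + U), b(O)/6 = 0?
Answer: 6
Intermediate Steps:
b(O) = 0 (b(O) = 6*0 = 0)
y(U) = 3 + U + U**2 + U*(2 + U) (y(U) = (U**2 + (U + 2)*U) + (3 + U) = (U**2 + (2 + U)*U) + (3 + U) = (U**2 + U*(2 + U)) + (3 + U) = 3 + U + U**2 + U*(2 + U))
2*(y(0) + (b(5) + 1*0)) = 2*((3 + 2*0**2 + 3*0) + (0 + 1*0)) = 2*((3 + 2*0 + 0) + (0 + 0)) = 2*((3 + 0 + 0) + 0) = 2*(3 + 0) = 2*3 = 6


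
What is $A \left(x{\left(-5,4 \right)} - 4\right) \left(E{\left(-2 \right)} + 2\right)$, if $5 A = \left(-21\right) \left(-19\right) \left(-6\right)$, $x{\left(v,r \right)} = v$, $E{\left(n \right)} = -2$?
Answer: $0$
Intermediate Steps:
$A = - \frac{2394}{5}$ ($A = \frac{\left(-21\right) \left(-19\right) \left(-6\right)}{5} = \frac{399 \left(-6\right)}{5} = \frac{1}{5} \left(-2394\right) = - \frac{2394}{5} \approx -478.8$)
$A \left(x{\left(-5,4 \right)} - 4\right) \left(E{\left(-2 \right)} + 2\right) = - \frac{2394 \left(-5 - 4\right) \left(-2 + 2\right)}{5} = - \frac{2394 \left(\left(-9\right) 0\right)}{5} = \left(- \frac{2394}{5}\right) 0 = 0$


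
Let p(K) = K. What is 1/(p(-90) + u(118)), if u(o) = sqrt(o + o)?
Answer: -45/3932 - sqrt(59)/3932 ≈ -0.013398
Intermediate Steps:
u(o) = sqrt(2)*sqrt(o) (u(o) = sqrt(2*o) = sqrt(2)*sqrt(o))
1/(p(-90) + u(118)) = 1/(-90 + sqrt(2)*sqrt(118)) = 1/(-90 + 2*sqrt(59))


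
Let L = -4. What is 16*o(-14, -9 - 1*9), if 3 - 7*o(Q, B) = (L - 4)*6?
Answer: 816/7 ≈ 116.57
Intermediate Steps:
o(Q, B) = 51/7 (o(Q, B) = 3/7 - (-4 - 4)*6/7 = 3/7 - (-8)*6/7 = 3/7 - 1/7*(-48) = 3/7 + 48/7 = 51/7)
16*o(-14, -9 - 1*9) = 16*(51/7) = 816/7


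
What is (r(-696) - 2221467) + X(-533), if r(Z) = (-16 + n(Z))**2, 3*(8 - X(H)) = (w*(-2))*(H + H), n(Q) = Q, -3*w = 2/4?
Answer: -15429569/9 ≈ -1.7144e+6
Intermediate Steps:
w = -1/6 (w = -2/(3*4) = -1/3*1/2 = -1/6 ≈ -0.16667)
X(H) = 8 - 2*H/9 (X(H) = 8 - (-1/6*(-2))*(H + H)/3 = 8 - 2*H/9)
r(Z) = (-16 + Z)**2
(r(-696) - 2221467) + X(-533) = ((-16 - 696)**2 - 2221467) + (8 - 2/9*(-533)) = ((-712)**2 - 2221467) + (8 + 1066/9) = (506944 - 2221467) + 1138/9 = -1714523 + 1138/9 = -15429569/9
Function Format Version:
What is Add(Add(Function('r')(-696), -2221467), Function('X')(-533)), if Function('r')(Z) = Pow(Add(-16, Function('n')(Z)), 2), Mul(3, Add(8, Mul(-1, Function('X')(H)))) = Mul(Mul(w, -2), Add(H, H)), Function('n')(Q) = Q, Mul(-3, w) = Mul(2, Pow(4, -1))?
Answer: Rational(-15429569, 9) ≈ -1.7144e+6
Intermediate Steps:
w = Rational(-1, 6) (w = Mul(Rational(-1, 3), Mul(2, Pow(4, -1))) = Mul(Rational(-1, 3), Mul(2, Rational(1, 4))) = Mul(Rational(-1, 3), Rational(1, 2)) = Rational(-1, 6) ≈ -0.16667)
Function('X')(H) = Add(8, Mul(Rational(-2, 9), H)) (Function('X')(H) = Add(8, Mul(Rational(-1, 3), Mul(Mul(Rational(-1, 6), -2), Add(H, H)))) = Add(8, Mul(Rational(-1, 3), Mul(Rational(1, 3), Mul(2, H)))) = Add(8, Mul(Rational(-1, 3), Mul(Rational(2, 3), H))) = Add(8, Mul(Rational(-2, 9), H)))
Function('r')(Z) = Pow(Add(-16, Z), 2)
Add(Add(Function('r')(-696), -2221467), Function('X')(-533)) = Add(Add(Pow(Add(-16, -696), 2), -2221467), Add(8, Mul(Rational(-2, 9), -533))) = Add(Add(Pow(-712, 2), -2221467), Add(8, Rational(1066, 9))) = Add(Add(506944, -2221467), Rational(1138, 9)) = Add(-1714523, Rational(1138, 9)) = Rational(-15429569, 9)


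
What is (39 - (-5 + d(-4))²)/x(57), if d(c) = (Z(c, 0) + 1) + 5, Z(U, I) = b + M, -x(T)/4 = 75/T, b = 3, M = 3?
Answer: 19/10 ≈ 1.9000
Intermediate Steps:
x(T) = -300/T
Z(U, I) = 6 (Z(U, I) = 3 + 3 = 6)
d(c) = 12 (d(c) = (6 + 1) + 5 = 7 + 5 = 12)
(39 - (-5 + d(-4))²)/x(57) = (39 - (-5 + 12)²)/((-300/57)) = (39 - 1*7²)/((-300*1/57)) = (39 - 1*49)/(-100/19) = (39 - 49)*(-19/100) = -10*(-19/100) = 19/10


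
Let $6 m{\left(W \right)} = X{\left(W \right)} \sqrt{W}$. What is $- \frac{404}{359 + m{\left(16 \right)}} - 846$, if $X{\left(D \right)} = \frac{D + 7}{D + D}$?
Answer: $- \frac{14617122}{17255} \approx -847.12$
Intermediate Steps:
$X{\left(D \right)} = \frac{7 + D}{2 D}$
$m{\left(W \right)} = \frac{7 + W}{12 \sqrt{W}}$ ($m{\left(W \right)} = \frac{\frac{7 + W}{2 W} \sqrt{W}}{6} = \frac{\frac{1}{2} \frac{1}{\sqrt{W}} \left(7 + W\right)}{6} = \frac{7 + W}{12 \sqrt{W}}$)
$- \frac{404}{359 + m{\left(16 \right)}} - 846 = - \frac{404}{359 + \frac{7 + 16}{12 \cdot 4}} - 846 = - \frac{404}{359 + \frac{1}{12} \cdot \frac{1}{4} \cdot 23} - 846 = - \frac{404}{359 + \frac{23}{48}} - 846 = - \frac{404}{\frac{17255}{48}} - 846 = \left(-404\right) \frac{48}{17255} - 846 = - \frac{19392}{17255} - 846 = - \frac{14617122}{17255}$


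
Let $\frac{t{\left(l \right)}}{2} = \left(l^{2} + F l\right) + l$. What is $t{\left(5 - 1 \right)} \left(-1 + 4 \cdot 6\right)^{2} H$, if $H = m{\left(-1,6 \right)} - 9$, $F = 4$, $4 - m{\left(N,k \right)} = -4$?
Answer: $-38088$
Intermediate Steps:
$m{\left(N,k \right)} = 8$ ($m{\left(N,k \right)} = 4 - -4 = 4 + 4 = 8$)
$t{\left(l \right)} = 2 l^{2} + 10 l$ ($t{\left(l \right)} = 2 \left(\left(l^{2} + 4 l\right) + l\right) = 2 \left(l^{2} + 5 l\right) = 2 l^{2} + 10 l$)
$H = -1$ ($H = 8 - 9 = -1$)
$t{\left(5 - 1 \right)} \left(-1 + 4 \cdot 6\right)^{2} H = 2 \left(5 - 1\right) \left(5 + \left(5 - 1\right)\right) \left(-1 + 4 \cdot 6\right)^{2} \left(-1\right) = 2 \cdot 4 \left(5 + 4\right) \left(-1 + 24\right)^{2} \left(-1\right) = 2 \cdot 4 \cdot 9 \cdot 23^{2} \left(-1\right) = 72 \cdot 529 \left(-1\right) = 38088 \left(-1\right) = -38088$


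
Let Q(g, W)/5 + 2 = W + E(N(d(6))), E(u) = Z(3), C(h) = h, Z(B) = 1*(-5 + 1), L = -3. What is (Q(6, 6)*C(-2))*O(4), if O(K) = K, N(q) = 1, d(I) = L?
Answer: 0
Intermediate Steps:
d(I) = -3
Z(B) = -4 (Z(B) = 1*(-4) = -4)
E(u) = -4
Q(g, W) = -30 + 5*W (Q(g, W) = -10 + 5*(W - 4) = -10 + 5*(-4 + W) = -10 + (-20 + 5*W) = -30 + 5*W)
(Q(6, 6)*C(-2))*O(4) = ((-30 + 5*6)*(-2))*4 = ((-30 + 30)*(-2))*4 = (0*(-2))*4 = 0*4 = 0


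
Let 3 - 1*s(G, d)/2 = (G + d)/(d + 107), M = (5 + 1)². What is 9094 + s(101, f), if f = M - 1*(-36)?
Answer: 1628554/179 ≈ 9098.1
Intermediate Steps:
M = 36 (M = 6² = 36)
f = 72 (f = 36 - 1*(-36) = 36 + 36 = 72)
s(G, d) = 6 - 2*(G + d)/(107 + d) (s(G, d) = 6 - 2*(G + d)/(d + 107) = 6 - 2*(G + d)/(107 + d))
9094 + s(101, f) = 9094 + 2*(321 - 1*101 + 2*72)/(107 + 72) = 9094 + 2*(321 - 101 + 144)/179 = 9094 + 2*(1/179)*364 = 9094 + 728/179 = 1628554/179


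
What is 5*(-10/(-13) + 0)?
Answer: 50/13 ≈ 3.8462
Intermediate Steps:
5*(-10/(-13) + 0) = 5*(-10*(-1/13) + 0) = 5*(10/13 + 0) = 5*(10/13) = 50/13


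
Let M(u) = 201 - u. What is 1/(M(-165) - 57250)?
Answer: -1/56884 ≈ -1.7580e-5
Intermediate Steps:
1/(M(-165) - 57250) = 1/((201 - 1*(-165)) - 57250) = 1/((201 + 165) - 57250) = 1/(366 - 57250) = 1/(-56884) = -1/56884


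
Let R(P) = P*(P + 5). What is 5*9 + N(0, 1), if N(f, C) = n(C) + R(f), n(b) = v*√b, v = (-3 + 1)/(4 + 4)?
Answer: 179/4 ≈ 44.750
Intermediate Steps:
v = -¼ (v = -2/8 = -2*⅛ = -¼ ≈ -0.25000)
R(P) = P*(5 + P)
n(b) = -√b/4
N(f, C) = -√C/4 + f*(5 + f)
5*9 + N(0, 1) = 5*9 + (-√1/4 + 0*(5 + 0)) = 45 + (-¼*1 + 0*5) = 45 + (-¼ + 0) = 45 - ¼ = 179/4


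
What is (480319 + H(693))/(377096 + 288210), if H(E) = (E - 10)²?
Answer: 473404/332653 ≈ 1.4231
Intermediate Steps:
H(E) = (-10 + E)²
(480319 + H(693))/(377096 + 288210) = (480319 + (-10 + 693)²)/(377096 + 288210) = (480319 + 683²)/665306 = (480319 + 466489)*(1/665306) = 946808*(1/665306) = 473404/332653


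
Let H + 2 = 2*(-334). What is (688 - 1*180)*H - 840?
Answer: -341200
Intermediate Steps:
H = -670 (H = -2 + 2*(-334) = -2 - 668 = -670)
(688 - 1*180)*H - 840 = (688 - 1*180)*(-670) - 840 = (688 - 180)*(-670) - 840 = 508*(-670) - 840 = -340360 - 840 = -341200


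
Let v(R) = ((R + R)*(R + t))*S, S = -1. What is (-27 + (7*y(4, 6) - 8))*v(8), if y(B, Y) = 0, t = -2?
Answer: 3360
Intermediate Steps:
v(R) = -2*R*(-2 + R) (v(R) = ((R + R)*(R - 2))*(-1) = ((2*R)*(-2 + R))*(-1) = (2*R*(-2 + R))*(-1) = -2*R*(-2 + R))
(-27 + (7*y(4, 6) - 8))*v(8) = (-27 + (7*0 - 8))*(2*8*(2 - 1*8)) = (-27 + (0 - 8))*(2*8*(2 - 8)) = (-27 - 8)*(2*8*(-6)) = -35*(-96) = 3360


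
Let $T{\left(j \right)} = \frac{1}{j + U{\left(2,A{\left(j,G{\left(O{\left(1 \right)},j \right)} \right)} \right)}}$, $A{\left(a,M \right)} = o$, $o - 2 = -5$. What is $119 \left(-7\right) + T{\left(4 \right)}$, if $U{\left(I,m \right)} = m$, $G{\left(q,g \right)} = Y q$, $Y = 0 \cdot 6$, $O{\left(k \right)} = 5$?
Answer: $-832$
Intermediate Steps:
$Y = 0$
$o = -3$ ($o = 2 - 5 = -3$)
$G{\left(q,g \right)} = 0$ ($G{\left(q,g \right)} = 0 q = 0$)
$A{\left(a,M \right)} = -3$
$T{\left(j \right)} = \frac{1}{-3 + j}$ ($T{\left(j \right)} = \frac{1}{j - 3} = \frac{1}{-3 + j}$)
$119 \left(-7\right) + T{\left(4 \right)} = 119 \left(-7\right) + \frac{1}{-3 + 4} = -833 + 1^{-1} = -833 + 1 = -832$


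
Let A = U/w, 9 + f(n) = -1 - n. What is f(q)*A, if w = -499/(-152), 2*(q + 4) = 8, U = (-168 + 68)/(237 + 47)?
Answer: 38000/35429 ≈ 1.0726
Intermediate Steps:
U = -25/71 (U = -100/284 = -100*1/284 = -25/71 ≈ -0.35211)
q = 0 (q = -4 + (1/2)*8 = -4 + 4 = 0)
w = 499/152 (w = -499*(-1/152) = 499/152 ≈ 3.2829)
f(n) = -10 - n (f(n) = -9 + (-1 - n) = -10 - n)
A = -3800/35429 (A = -25/(71*499/152) = -25/71*152/499 = -3800/35429 ≈ -0.10726)
f(q)*A = (-10 - 1*0)*(-3800/35429) = (-10 + 0)*(-3800/35429) = -10*(-3800/35429) = 38000/35429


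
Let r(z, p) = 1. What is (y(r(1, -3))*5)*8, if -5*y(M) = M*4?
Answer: -32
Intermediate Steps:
y(M) = -4*M/5 (y(M) = -M*4/5 = -4*M/5)
(y(r(1, -3))*5)*8 = (-⅘*1*5)*8 = -⅘*5*8 = -4*8 = -32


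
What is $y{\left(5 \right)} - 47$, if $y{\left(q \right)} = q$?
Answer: $-42$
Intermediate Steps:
$y{\left(5 \right)} - 47 = 5 - 47 = -42$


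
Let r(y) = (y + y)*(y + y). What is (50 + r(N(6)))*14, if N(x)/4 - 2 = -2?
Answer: 700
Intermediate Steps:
N(x) = 0 (N(x) = 8 + 4*(-2) = 8 - 8 = 0)
r(y) = 4*y² (r(y) = (2*y)*(2*y) = 4*y²)
(50 + r(N(6)))*14 = (50 + 4*0²)*14 = (50 + 4*0)*14 = (50 + 0)*14 = 50*14 = 700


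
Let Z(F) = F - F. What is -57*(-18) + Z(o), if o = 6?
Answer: 1026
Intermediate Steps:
Z(F) = 0
-57*(-18) + Z(o) = -57*(-18) + 0 = 1026 + 0 = 1026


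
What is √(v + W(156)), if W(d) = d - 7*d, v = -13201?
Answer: I*√14137 ≈ 118.9*I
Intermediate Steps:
W(d) = -6*d
√(v + W(156)) = √(-13201 - 6*156) = √(-13201 - 936) = √(-14137) = I*√14137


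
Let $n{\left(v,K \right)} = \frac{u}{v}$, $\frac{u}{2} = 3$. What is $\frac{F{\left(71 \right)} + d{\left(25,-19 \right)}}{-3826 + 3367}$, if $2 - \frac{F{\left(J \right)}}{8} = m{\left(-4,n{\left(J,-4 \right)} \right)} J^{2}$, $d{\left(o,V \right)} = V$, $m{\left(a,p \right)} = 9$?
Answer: $\frac{120985}{153} \approx 790.75$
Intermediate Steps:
$u = 6$ ($u = 2 \cdot 3 = 6$)
$n{\left(v,K \right)} = \frac{6}{v}$
$F{\left(J \right)} = 16 - 72 J^{2}$ ($F{\left(J \right)} = 16 - 8 \cdot 9 J^{2} = 16 - 72 J^{2}$)
$\frac{F{\left(71 \right)} + d{\left(25,-19 \right)}}{-3826 + 3367} = \frac{\left(16 - 72 \cdot 71^{2}\right) - 19}{-3826 + 3367} = \frac{\left(16 - 362952\right) - 19}{-459} = \left(\left(16 - 362952\right) - 19\right) \left(- \frac{1}{459}\right) = \left(-362936 - 19\right) \left(- \frac{1}{459}\right) = \left(-362955\right) \left(- \frac{1}{459}\right) = \frac{120985}{153}$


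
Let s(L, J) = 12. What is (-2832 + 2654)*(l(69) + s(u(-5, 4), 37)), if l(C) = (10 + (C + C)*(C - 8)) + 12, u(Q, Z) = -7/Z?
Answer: -1504456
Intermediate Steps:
l(C) = 22 + 2*C*(-8 + C) (l(C) = (10 + (2*C)*(-8 + C)) + 12 = (10 + 2*C*(-8 + C)) + 12 = 22 + 2*C*(-8 + C))
(-2832 + 2654)*(l(69) + s(u(-5, 4), 37)) = (-2832 + 2654)*((22 - 16*69 + 2*69**2) + 12) = -178*((22 - 1104 + 2*4761) + 12) = -178*((22 - 1104 + 9522) + 12) = -178*(8440 + 12) = -178*8452 = -1504456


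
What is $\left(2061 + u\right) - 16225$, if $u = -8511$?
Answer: $-22675$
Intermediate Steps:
$\left(2061 + u\right) - 16225 = \left(2061 - 8511\right) - 16225 = -6450 - 16225 = -22675$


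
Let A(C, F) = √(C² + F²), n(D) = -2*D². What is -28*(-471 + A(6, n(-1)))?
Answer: 13188 - 56*√10 ≈ 13011.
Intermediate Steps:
-28*(-471 + A(6, n(-1))) = -28*(-471 + √(6² + (-2*(-1)²)²)) = -28*(-471 + √(36 + (-2*1)²)) = -28*(-471 + √(36 + (-2)²)) = -28*(-471 + √(36 + 4)) = -28*(-471 + √40) = -28*(-471 + 2*√10) = 13188 - 56*√10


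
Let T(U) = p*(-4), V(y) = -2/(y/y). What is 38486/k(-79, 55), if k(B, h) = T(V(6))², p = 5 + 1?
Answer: 19243/288 ≈ 66.816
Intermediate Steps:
p = 6
V(y) = -2 (V(y) = -2/1 = -2*1 = -2)
T(U) = -24 (T(U) = 6*(-4) = -24)
k(B, h) = 576 (k(B, h) = (-24)² = 576)
38486/k(-79, 55) = 38486/576 = 38486*(1/576) = 19243/288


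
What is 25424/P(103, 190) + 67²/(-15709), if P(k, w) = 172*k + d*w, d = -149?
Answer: -223471041/83210573 ≈ -2.6856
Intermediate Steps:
P(k, w) = -149*w + 172*k (P(k, w) = 172*k - 149*w = -149*w + 172*k)
25424/P(103, 190) + 67²/(-15709) = 25424/(-149*190 + 172*103) + 67²/(-15709) = 25424/(-28310 + 17716) + 4489*(-1/15709) = 25424/(-10594) - 4489/15709 = 25424*(-1/10594) - 4489/15709 = -12712/5297 - 4489/15709 = -223471041/83210573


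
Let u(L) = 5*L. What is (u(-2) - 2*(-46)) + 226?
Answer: 308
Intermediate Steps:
(u(-2) - 2*(-46)) + 226 = (5*(-2) - 2*(-46)) + 226 = (-10 + 92) + 226 = 82 + 226 = 308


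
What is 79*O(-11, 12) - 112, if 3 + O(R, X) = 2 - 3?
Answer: -428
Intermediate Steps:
O(R, X) = -4 (O(R, X) = -3 + (2 - 3) = -3 - 1 = -4)
79*O(-11, 12) - 112 = 79*(-4) - 112 = -316 - 112 = -428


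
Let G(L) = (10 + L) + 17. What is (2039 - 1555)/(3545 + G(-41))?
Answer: 44/321 ≈ 0.13707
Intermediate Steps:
G(L) = 27 + L
(2039 - 1555)/(3545 + G(-41)) = (2039 - 1555)/(3545 + (27 - 41)) = 484/(3545 - 14) = 484/3531 = 484*(1/3531) = 44/321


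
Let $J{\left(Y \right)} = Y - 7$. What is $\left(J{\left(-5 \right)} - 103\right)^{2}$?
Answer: $13225$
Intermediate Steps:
$J{\left(Y \right)} = -7 + Y$ ($J{\left(Y \right)} = Y - 7 = -7 + Y$)
$\left(J{\left(-5 \right)} - 103\right)^{2} = \left(\left(-7 - 5\right) - 103\right)^{2} = \left(-12 - 103\right)^{2} = \left(-115\right)^{2} = 13225$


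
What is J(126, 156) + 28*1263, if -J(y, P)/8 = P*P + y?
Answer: -160332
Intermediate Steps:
J(y, P) = -8*y - 8*P² (J(y, P) = -8*(P*P + y) = -8*(P² + y) = -8*(y + P²) = -8*y - 8*P²)
J(126, 156) + 28*1263 = (-8*126 - 8*156²) + 28*1263 = (-1008 - 8*24336) + 35364 = (-1008 - 194688) + 35364 = -195696 + 35364 = -160332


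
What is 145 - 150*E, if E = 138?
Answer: -20555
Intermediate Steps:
145 - 150*E = 145 - 150*138 = 145 - 20700 = -20555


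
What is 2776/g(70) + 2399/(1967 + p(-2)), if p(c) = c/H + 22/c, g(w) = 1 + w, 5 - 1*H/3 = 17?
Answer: 100806106/2499839 ≈ 40.325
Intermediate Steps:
H = -36 (H = 15 - 3*17 = 15 - 51 = -36)
p(c) = 22/c - c/36 (p(c) = c/(-36) + 22/c = c*(-1/36) + 22/c = -c/36 + 22/c = 22/c - c/36)
2776/g(70) + 2399/(1967 + p(-2)) = 2776/(1 + 70) + 2399/(1967 + (22/(-2) - 1/36*(-2))) = 2776/71 + 2399/(1967 + (22*(-½) + 1/18)) = 2776*(1/71) + 2399/(1967 + (-11 + 1/18)) = 2776/71 + 2399/(1967 - 197/18) = 2776/71 + 2399/(35209/18) = 2776/71 + 2399*(18/35209) = 2776/71 + 43182/35209 = 100806106/2499839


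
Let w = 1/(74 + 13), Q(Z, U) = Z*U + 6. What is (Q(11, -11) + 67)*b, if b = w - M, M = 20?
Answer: 27824/29 ≈ 959.45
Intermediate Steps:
Q(Z, U) = 6 + U*Z (Q(Z, U) = U*Z + 6 = 6 + U*Z)
w = 1/87 ≈ 0.011494
b = -1739/87 (b = 1/87 - 1*20 = 1/87 - 20 = -1739/87 ≈ -19.988)
(Q(11, -11) + 67)*b = ((6 - 11*11) + 67)*(-1739/87) = ((6 - 121) + 67)*(-1739/87) = (-115 + 67)*(-1739/87) = -48*(-1739/87) = 27824/29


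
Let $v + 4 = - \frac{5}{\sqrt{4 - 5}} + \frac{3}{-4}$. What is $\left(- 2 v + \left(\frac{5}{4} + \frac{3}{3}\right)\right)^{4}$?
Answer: $\frac{\left(47 - 40 i\right)^{4}}{256} \approx -53776.0 - 17889.0 i$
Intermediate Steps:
$v = - \frac{19}{4} + 5 i$ ($v = -4 + \left(- \frac{5}{\sqrt{4 - 5}} + \frac{3}{-4}\right) = -4 + \left(- \frac{5}{\sqrt{-1}} + 3 \left(- \frac{1}{4}\right)\right) = -4 - \left(\frac{3}{4} + \frac{5}{i}\right) = -4 - \left(\frac{3}{4} + 5 \left(- i\right)\right) = -4 - \left(\frac{3}{4} - 5 i\right) = - \frac{19}{4} + 5 i \approx -4.75 + 5.0 i$)
$\left(- 2 v + \left(\frac{5}{4} + \frac{3}{3}\right)\right)^{4} = \left(- 2 \left(- \frac{19}{4} + 5 i\right) + \left(\frac{5}{4} + \frac{3}{3}\right)\right)^{4} = \left(\left(\frac{19}{2} - 10 i\right) + \left(5 \cdot \frac{1}{4} + 3 \cdot \frac{1}{3}\right)\right)^{4} = \left(\left(\frac{19}{2} - 10 i\right) + \left(\frac{5}{4} + 1\right)\right)^{4} = \left(\left(\frac{19}{2} - 10 i\right) + \frac{9}{4}\right)^{4} = \left(\frac{47}{4} - 10 i\right)^{4}$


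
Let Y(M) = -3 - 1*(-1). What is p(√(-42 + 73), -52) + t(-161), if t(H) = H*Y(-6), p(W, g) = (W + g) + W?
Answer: 270 + 2*√31 ≈ 281.14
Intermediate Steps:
p(W, g) = g + 2*W
Y(M) = -2 (Y(M) = -3 + 1 = -2)
t(H) = -2*H (t(H) = H*(-2) = -2*H)
p(√(-42 + 73), -52) + t(-161) = (-52 + 2*√(-42 + 73)) - 2*(-161) = (-52 + 2*√31) + 322 = 270 + 2*√31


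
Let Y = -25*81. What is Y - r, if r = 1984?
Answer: -4009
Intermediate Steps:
Y = -2025
Y - r = -2025 - 1*1984 = -2025 - 1984 = -4009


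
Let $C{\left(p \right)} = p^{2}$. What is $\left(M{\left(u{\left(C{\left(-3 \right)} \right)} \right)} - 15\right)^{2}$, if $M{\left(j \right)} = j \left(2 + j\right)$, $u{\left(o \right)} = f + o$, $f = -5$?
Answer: $81$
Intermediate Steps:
$u{\left(o \right)} = -5 + o$
$\left(M{\left(u{\left(C{\left(-3 \right)} \right)} \right)} - 15\right)^{2} = \left(\left(-5 + \left(-3\right)^{2}\right) \left(2 - \left(5 - \left(-3\right)^{2}\right)\right) - 15\right)^{2} = \left(\left(-5 + 9\right) \left(2 + \left(-5 + 9\right)\right) - 15\right)^{2} = \left(4 \left(2 + 4\right) - 15\right)^{2} = \left(4 \cdot 6 - 15\right)^{2} = \left(24 - 15\right)^{2} = 9^{2} = 81$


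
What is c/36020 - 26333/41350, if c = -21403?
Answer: -183352871/148942700 ≈ -1.2310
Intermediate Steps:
c/36020 - 26333/41350 = -21403/36020 - 26333/41350 = -183352871/148942700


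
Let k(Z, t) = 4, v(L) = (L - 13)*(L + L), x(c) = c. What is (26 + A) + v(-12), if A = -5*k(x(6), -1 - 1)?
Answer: 606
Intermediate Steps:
v(L) = 2*L*(-13 + L) (v(L) = (-13 + L)*(2*L) = 2*L*(-13 + L))
A = -20 (A = -5*4 = -20)
(26 + A) + v(-12) = (26 - 20) + 2*(-12)*(-13 - 12) = 6 + 2*(-12)*(-25) = 6 + 600 = 606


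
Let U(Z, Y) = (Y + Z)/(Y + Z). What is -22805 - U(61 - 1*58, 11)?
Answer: -22806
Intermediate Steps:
U(Z, Y) = 1
-22805 - U(61 - 1*58, 11) = -22805 - 1*1 = -22805 - 1 = -22806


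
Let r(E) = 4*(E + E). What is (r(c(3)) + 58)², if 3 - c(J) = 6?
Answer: 1156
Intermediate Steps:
c(J) = -3 (c(J) = 3 - 1*6 = 3 - 6 = -3)
r(E) = 8*E (r(E) = 4*(2*E) = 8*E)
(r(c(3)) + 58)² = (8*(-3) + 58)² = (-24 + 58)² = 34² = 1156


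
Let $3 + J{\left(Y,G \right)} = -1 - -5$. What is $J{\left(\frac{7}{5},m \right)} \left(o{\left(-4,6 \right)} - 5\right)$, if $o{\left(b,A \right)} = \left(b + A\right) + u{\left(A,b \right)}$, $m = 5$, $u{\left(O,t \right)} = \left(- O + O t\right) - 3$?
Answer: $-36$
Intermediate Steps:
$u{\left(O,t \right)} = -3 - O + O t$
$J{\left(Y,G \right)} = 1$ ($J{\left(Y,G \right)} = -3 - -4 = -3 + \left(-1 + 5\right) = -3 + 4 = 1$)
$o{\left(b,A \right)} = -3 + b + A b$ ($o{\left(b,A \right)} = \left(b + A\right) - \left(3 + A - A b\right) = \left(A + b\right) - \left(3 + A - A b\right) = -3 + b + A b$)
$J{\left(\frac{7}{5},m \right)} \left(o{\left(-4,6 \right)} - 5\right) = 1 \left(\left(-3 - 4 + 6 \left(-4\right)\right) - 5\right) = 1 \left(\left(-3 - 4 - 24\right) - 5\right) = 1 \left(-31 - 5\right) = 1 \left(-36\right) = -36$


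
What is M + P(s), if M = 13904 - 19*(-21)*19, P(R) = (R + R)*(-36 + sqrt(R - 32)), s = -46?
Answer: 24797 - 92*I*sqrt(78) ≈ 24797.0 - 812.52*I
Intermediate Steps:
P(R) = 2*R*(-36 + sqrt(-32 + R)) (P(R) = (2*R)*(-36 + sqrt(-32 + R)) = 2*R*(-36 + sqrt(-32 + R)))
M = 21485 (M = 13904 + 399*19 = 13904 + 7581 = 21485)
M + P(s) = 21485 + 2*(-46)*(-36 + sqrt(-32 - 46)) = 21485 + 2*(-46)*(-36 + sqrt(-78)) = 21485 + 2*(-46)*(-36 + I*sqrt(78)) = 21485 + (3312 - 92*I*sqrt(78)) = 24797 - 92*I*sqrt(78)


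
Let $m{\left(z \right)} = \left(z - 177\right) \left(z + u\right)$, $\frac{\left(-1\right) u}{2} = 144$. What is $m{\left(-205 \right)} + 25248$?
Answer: $213574$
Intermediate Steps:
$u = -288$ ($u = \left(-2\right) 144 = -288$)
$m{\left(z \right)} = \left(-288 + z\right) \left(-177 + z\right)$ ($m{\left(z \right)} = \left(z - 177\right) \left(z - 288\right) = \left(-177 + z\right) \left(-288 + z\right) = \left(-288 + z\right) \left(-177 + z\right)$)
$m{\left(-205 \right)} + 25248 = \left(50976 + \left(-205\right)^{2} - -95325\right) + 25248 = \left(50976 + 42025 + 95325\right) + 25248 = 188326 + 25248 = 213574$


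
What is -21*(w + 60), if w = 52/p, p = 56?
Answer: -2559/2 ≈ -1279.5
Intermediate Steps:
w = 13/14 (w = 52/56 = 52*(1/56) = 13/14 ≈ 0.92857)
-21*(w + 60) = -21*(13/14 + 60) = -21*853/14 = -2559/2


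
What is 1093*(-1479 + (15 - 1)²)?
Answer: -1402319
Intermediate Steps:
1093*(-1479 + (15 - 1)²) = 1093*(-1479 + 14²) = 1093*(-1479 + 196) = 1093*(-1283) = -1402319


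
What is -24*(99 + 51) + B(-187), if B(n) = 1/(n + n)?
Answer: -1346401/374 ≈ -3600.0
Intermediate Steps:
B(n) = 1/(2*n)
-24*(99 + 51) + B(-187) = -24*(99 + 51) + (½)/(-187) = -24*150 + (½)*(-1/187) = -3600 - 1/374 = -1346401/374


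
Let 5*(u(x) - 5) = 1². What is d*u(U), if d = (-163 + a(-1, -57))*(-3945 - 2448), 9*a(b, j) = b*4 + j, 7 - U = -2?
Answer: 84660368/15 ≈ 5.6440e+6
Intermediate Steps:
U = 9 (U = 7 - 1*(-2) = 7 + 2 = 9)
u(x) = 26/5 (u(x) = 5 + (⅕)*1² = 5 + (⅕)*1 = 5 + ⅕ = 26/5)
a(b, j) = j/9 + 4*b/9 (a(b, j) = (b*4 + j)/9 = (4*b + j)/9 = (j + 4*b)/9 = j/9 + 4*b/9)
d = 3256168/3 (d = (-163 + ((⅑)*(-57) + (4/9)*(-1)))*(-3945 - 2448) = (-163 + (-19/3 - 4/9))*(-6393) = (-163 - 61/9)*(-6393) = -1528/9*(-6393) = 3256168/3 ≈ 1.0854e+6)
d*u(U) = (3256168/3)*(26/5) = 84660368/15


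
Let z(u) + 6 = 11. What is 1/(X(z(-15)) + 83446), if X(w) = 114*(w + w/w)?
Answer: 1/84130 ≈ 1.1886e-5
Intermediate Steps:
z(u) = 5 (z(u) = -6 + 11 = 5)
X(w) = 114 + 114*w (X(w) = 114*(w + 1) = 114*(1 + w) = 114 + 114*w)
1/(X(z(-15)) + 83446) = 1/((114 + 114*5) + 83446) = 1/((114 + 570) + 83446) = 1/(684 + 83446) = 1/84130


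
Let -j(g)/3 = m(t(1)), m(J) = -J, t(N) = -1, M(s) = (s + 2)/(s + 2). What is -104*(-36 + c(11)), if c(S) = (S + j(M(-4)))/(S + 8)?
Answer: 70304/19 ≈ 3700.2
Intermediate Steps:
M(s) = 1 (M(s) = (2 + s)/(2 + s) = 1)
j(g) = -3 (j(g) = -(-3)*(-1) = -3*1 = -3)
c(S) = (-3 + S)/(8 + S) (c(S) = (S - 3)/(S + 8) = (-3 + S)/(8 + S))
-104*(-36 + c(11)) = -104*(-36 + (-3 + 11)/(8 + 11)) = -104*(-36 + 8/19) = -104*(-676/19) = 70304/19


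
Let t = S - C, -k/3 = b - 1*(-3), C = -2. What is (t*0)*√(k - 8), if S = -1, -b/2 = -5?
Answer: 0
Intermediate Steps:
b = 10 (b = -2*(-5) = 10)
k = -39 (k = -3*(10 - 1*(-3)) = -3*(10 + 3) = -3*13 = -39)
t = 1 (t = -1 - 1*(-2) = -1 + 2 = 1)
(t*0)*√(k - 8) = (1*0)*√(-39 - 8) = 0*√(-47) = 0*(I*√47) = 0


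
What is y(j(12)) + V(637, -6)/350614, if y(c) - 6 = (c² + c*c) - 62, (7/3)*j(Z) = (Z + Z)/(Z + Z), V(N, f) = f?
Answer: -477887029/8590043 ≈ -55.633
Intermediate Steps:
j(Z) = 3/7 (j(Z) = 3*((Z + Z)/(Z + Z))/7 = 3*((2*Z)/((2*Z)))/7 = 3*((2*Z)*(1/(2*Z)))/7 = (3/7)*1 = 3/7)
y(c) = -56 + 2*c² (y(c) = 6 + ((c² + c*c) - 62) = 6 + ((c² + c²) - 62) = 6 + (2*c² - 62) = 6 + (-62 + 2*c²) = -56 + 2*c²)
y(j(12)) + V(637, -6)/350614 = (-56 + 2*(3/7)²) - 6/350614 = (-56 + 2*(9/49)) - 6*1/350614 = (-56 + 18/49) - 3/175307 = -2726/49 - 3/175307 = -477887029/8590043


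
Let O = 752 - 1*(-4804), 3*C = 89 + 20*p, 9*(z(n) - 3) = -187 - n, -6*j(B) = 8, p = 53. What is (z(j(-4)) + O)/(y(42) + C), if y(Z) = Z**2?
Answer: 149536/57969 ≈ 2.5796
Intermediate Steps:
j(B) = -4/3 (j(B) = -1/6*8 = -4/3)
z(n) = -160/9 - n/9 (z(n) = 3 + (-187 - n)/9 = 3 + (-187/9 - n/9) = -160/9 - n/9)
C = 383 (C = (89 + 20*53)/3 = (89 + 1060)/3 = (1/3)*1149 = 383)
O = 5556 (O = 752 + 4804 = 5556)
(z(j(-4)) + O)/(y(42) + C) = ((-160/9 - 1/9*(-4/3)) + 5556)/(42**2 + 383) = ((-160/9 + 4/27) + 5556)/(1764 + 383) = (-476/27 + 5556)/2147 = (149536/27)*(1/2147) = 149536/57969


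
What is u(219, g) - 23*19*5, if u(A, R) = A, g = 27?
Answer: -1966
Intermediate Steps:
u(219, g) - 23*19*5 = 219 - 23*19*5 = 219 - 437*5 = 219 - 2185 = -1966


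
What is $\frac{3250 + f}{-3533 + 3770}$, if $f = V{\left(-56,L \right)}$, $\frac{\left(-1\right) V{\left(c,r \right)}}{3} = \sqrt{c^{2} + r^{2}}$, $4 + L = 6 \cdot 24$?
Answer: $\frac{3250}{237} - \frac{28 \sqrt{29}}{79} \approx 11.804$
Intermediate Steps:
$L = 140$ ($L = -4 + 6 \cdot 24 = -4 + 144 = 140$)
$V{\left(c,r \right)} = - 3 \sqrt{c^{2} + r^{2}}$
$f = - 84 \sqrt{29}$ ($f = - 3 \sqrt{\left(-56\right)^{2} + 140^{2}} = - 3 \sqrt{3136 + 19600} = - 3 \sqrt{22736} = - 3 \cdot 28 \sqrt{29} = - 84 \sqrt{29} \approx -452.35$)
$\frac{3250 + f}{-3533 + 3770} = \frac{3250 - 84 \sqrt{29}}{-3533 + 3770} = \frac{3250 - 84 \sqrt{29}}{237} = \left(3250 - 84 \sqrt{29}\right) \frac{1}{237} = \frac{3250}{237} - \frac{28 \sqrt{29}}{79}$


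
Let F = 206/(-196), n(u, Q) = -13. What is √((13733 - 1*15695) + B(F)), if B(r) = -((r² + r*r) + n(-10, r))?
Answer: I*√18739414/98 ≈ 44.172*I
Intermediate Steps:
F = -103/98 (F = 206*(-1/196) = -103/98 ≈ -1.0510)
B(r) = 13 - 2*r² (B(r) = -((r² + r*r) - 13) = -((r² + r²) - 13) = -(2*r² - 13) = -(-13 + 2*r²) = 13 - 2*r²)
√((13733 - 1*15695) + B(F)) = √((13733 - 1*15695) + (13 - 2*(-103/98)²)) = √((13733 - 15695) + (13 - 2*10609/9604)) = √(-1962 + (13 - 10609/4802)) = √(-1962 + 51817/4802) = √(-9369707/4802) = I*√18739414/98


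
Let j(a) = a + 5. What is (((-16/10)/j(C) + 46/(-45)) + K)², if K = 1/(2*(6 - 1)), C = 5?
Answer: 237169/202500 ≈ 1.1712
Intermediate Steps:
j(a) = 5 + a
K = ⅒ (K = 1/(2*5) = 1/10 = ⅒ ≈ 0.10000)
(((-16/10)/j(C) + 46/(-45)) + K)² = (((-16/10)/(5 + 5) + 46/(-45)) + ⅒)² = ((-16*⅒/10 + 46*(-1/45)) + ⅒)² = ((-8/5*⅒ - 46/45) + ⅒)² = ((-4/25 - 46/45) + ⅒)² = (-266/225 + ⅒)² = (-487/450)² = 237169/202500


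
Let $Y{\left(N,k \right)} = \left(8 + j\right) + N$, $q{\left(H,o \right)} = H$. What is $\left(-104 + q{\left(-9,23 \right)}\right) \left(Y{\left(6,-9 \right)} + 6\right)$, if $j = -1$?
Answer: $-2147$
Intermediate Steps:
$Y{\left(N,k \right)} = 7 + N$ ($Y{\left(N,k \right)} = \left(8 - 1\right) + N = 7 + N$)
$\left(-104 + q{\left(-9,23 \right)}\right) \left(Y{\left(6,-9 \right)} + 6\right) = \left(-104 - 9\right) \left(\left(7 + 6\right) + 6\right) = - 113 \left(13 + 6\right) = \left(-113\right) 19 = -2147$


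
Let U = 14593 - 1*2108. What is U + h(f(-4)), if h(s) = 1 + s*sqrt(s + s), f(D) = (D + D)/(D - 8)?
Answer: 12486 + 4*sqrt(3)/9 ≈ 12487.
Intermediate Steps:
f(D) = 2*D/(-8 + D) (f(D) = (2*D)/(-8 + D) = 2*D/(-8 + D))
U = 12485 (U = 14593 - 2108 = 12485)
h(s) = 1 + sqrt(2)*s**(3/2) (h(s) = 1 + s*sqrt(2*s) = 1 + s*(sqrt(2)*sqrt(s)) = 1 + sqrt(2)*s**(3/2))
U + h(f(-4)) = 12485 + (1 + sqrt(2)*(2*(-4)/(-8 - 4))**(3/2)) = 12485 + (1 + sqrt(2)*(2*(-4)/(-12))**(3/2)) = 12485 + (1 + sqrt(2)*(2*(-4)*(-1/12))**(3/2)) = 12485 + (1 + sqrt(2)*(2/3)**(3/2)) = 12485 + (1 + sqrt(2)*(2*sqrt(6)/9)) = 12485 + (1 + 4*sqrt(3)/9) = 12486 + 4*sqrt(3)/9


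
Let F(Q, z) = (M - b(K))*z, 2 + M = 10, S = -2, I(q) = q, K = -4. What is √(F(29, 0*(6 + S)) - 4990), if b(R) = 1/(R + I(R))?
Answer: I*√4990 ≈ 70.64*I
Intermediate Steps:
b(R) = 1/(2*R) (b(R) = 1/(R + R) = 1/(2*R))
M = 8 (M = -2 + 10 = 8)
F(Q, z) = 65*z/8 (F(Q, z) = (8 - 1/(2*(-4)))*z = (8 - (-1)/(2*4))*z = (8 - 1*(-⅛))*z = (8 + ⅛)*z = 65*z/8)
√(F(29, 0*(6 + S)) - 4990) = √(65*(0*(6 - 2))/8 - 4990) = √(65*(0*4)/8 - 4990) = √((65/8)*0 - 4990) = √(0 - 4990) = √(-4990) = I*√4990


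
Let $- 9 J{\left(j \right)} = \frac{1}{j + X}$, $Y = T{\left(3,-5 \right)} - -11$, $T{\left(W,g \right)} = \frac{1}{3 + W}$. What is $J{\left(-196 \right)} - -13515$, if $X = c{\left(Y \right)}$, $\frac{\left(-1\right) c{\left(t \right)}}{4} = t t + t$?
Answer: $\frac{89942326}{6655} \approx 13515.0$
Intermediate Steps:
$Y = \frac{67}{6}$ ($Y = \frac{1}{3 + 3} - -11 = \frac{1}{6} + 11 = \frac{67}{6} \approx 11.167$)
$c{\left(t \right)} = - 4 t - 4 t^{2}$ ($c{\left(t \right)} = - 4 \left(t t + t\right) = - 4 \left(t^{2} + t\right) = - 4 \left(t + t^{2}\right) = - 4 t - 4 t^{2}$)
$X = - \frac{4891}{9}$ ($X = \left(-4\right) \frac{67}{6} \left(1 + \frac{67}{6}\right) = \left(-4\right) \frac{67}{6} \cdot \frac{73}{6} = - \frac{4891}{9} \approx -543.44$)
$J{\left(j \right)} = - \frac{1}{9 \left(- \frac{4891}{9} + j\right)}$ ($J{\left(j \right)} = - \frac{1}{9 \left(j - \frac{4891}{9}\right)} = - \frac{1}{9 \left(- \frac{4891}{9} + j\right)}$)
$J{\left(-196 \right)} - -13515 = - \frac{1}{-4891 + 9 \left(-196\right)} - -13515 = - \frac{1}{-4891 - 1764} + 13515 = - \frac{1}{-6655} + 13515 = \left(-1\right) \left(- \frac{1}{6655}\right) + 13515 = \frac{1}{6655} + 13515 = \frac{89942326}{6655}$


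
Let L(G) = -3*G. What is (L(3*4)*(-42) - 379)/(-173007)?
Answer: -1133/173007 ≈ -0.0065489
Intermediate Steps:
(L(3*4)*(-42) - 379)/(-173007) = (-9*4*(-42) - 379)/(-173007) = (-3*12*(-42) - 379)*(-1/173007) = (-36*(-42) - 379)*(-1/173007) = (1512 - 379)*(-1/173007) = 1133*(-1/173007) = -1133/173007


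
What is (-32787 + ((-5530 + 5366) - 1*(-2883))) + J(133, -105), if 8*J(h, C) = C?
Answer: -240649/8 ≈ -30081.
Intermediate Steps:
J(h, C) = C/8
(-32787 + ((-5530 + 5366) - 1*(-2883))) + J(133, -105) = (-32787 + ((-5530 + 5366) - 1*(-2883))) + (⅛)*(-105) = (-32787 + (-164 + 2883)) - 105/8 = (-32787 + 2719) - 105/8 = -30068 - 105/8 = -240649/8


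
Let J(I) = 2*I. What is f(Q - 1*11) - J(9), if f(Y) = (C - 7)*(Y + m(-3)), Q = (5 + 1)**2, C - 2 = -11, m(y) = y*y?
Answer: -562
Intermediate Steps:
m(y) = y**2
C = -9 (C = 2 - 11 = -9)
Q = 36 (Q = 6**2 = 36)
f(Y) = -144 - 16*Y (f(Y) = (-9 - 7)*(Y + (-3)**2) = -16*(Y + 9) = -16*(9 + Y) = -144 - 16*Y)
f(Q - 1*11) - J(9) = (-144 - 16*(36 - 1*11)) - 2*9 = (-144 - 16*(36 - 11)) - 1*18 = (-144 - 16*25) - 18 = (-144 - 400) - 18 = -544 - 18 = -562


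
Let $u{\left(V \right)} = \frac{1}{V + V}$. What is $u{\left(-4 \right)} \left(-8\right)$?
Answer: $1$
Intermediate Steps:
$u{\left(V \right)} = \frac{1}{2 V}$
$u{\left(-4 \right)} \left(-8\right) = \frac{1}{2 \left(-4\right)} \left(-8\right) = \frac{1}{2} \left(- \frac{1}{4}\right) \left(-8\right) = \left(- \frac{1}{8}\right) \left(-8\right) = 1$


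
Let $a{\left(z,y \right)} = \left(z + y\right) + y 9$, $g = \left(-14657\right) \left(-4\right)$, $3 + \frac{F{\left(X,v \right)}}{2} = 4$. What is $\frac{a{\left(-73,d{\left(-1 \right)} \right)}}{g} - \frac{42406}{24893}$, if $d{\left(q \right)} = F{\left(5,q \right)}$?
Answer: $- \frac{2487498297}{1459426804} \approx -1.7044$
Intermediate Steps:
$F{\left(X,v \right)} = 2$ ($F{\left(X,v \right)} = -6 + 2 \cdot 4 = -6 + 8 = 2$)
$d{\left(q \right)} = 2$
$g = 58628$
$a{\left(z,y \right)} = z + 10 y$ ($a{\left(z,y \right)} = \left(y + z\right) + 9 y = z + 10 y$)
$\frac{a{\left(-73,d{\left(-1 \right)} \right)}}{g} - \frac{42406}{24893} = \frac{-73 + 10 \cdot 2}{58628} - \frac{42406}{24893} = \left(-73 + 20\right) \frac{1}{58628} - \frac{42406}{24893} = \left(-53\right) \frac{1}{58628} - \frac{42406}{24893} = - \frac{53}{58628} - \frac{42406}{24893} = - \frac{2487498297}{1459426804}$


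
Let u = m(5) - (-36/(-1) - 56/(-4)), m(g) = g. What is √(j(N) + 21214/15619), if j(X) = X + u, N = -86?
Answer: 5*I*√1265060905/15619 ≈ 11.386*I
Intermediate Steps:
u = -45 (u = 5 - (-36/(-1) - 56/(-4)) = 5 - (-36*(-1) - 56*(-¼)) = 5 - (36 + 14) = 5 - 1*50 = 5 - 50 = -45)
j(X) = -45 + X (j(X) = X - 45 = -45 + X)
√(j(N) + 21214/15619) = √((-45 - 86) + 21214/15619) = √(-131 + 21214*(1/15619)) = √(-131 + 21214/15619) = √(-2024875/15619) = 5*I*√1265060905/15619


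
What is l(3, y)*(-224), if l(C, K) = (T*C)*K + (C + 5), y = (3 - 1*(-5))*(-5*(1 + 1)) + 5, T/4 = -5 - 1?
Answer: -1211392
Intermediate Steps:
T = -24 (T = 4*(-5 - 1) = 4*(-6) = -24)
y = -75 (y = (3 + 5)*(-5*2) + 5 = 8*(-10) + 5 = -80 + 5 = -75)
l(C, K) = 5 + C - 24*C*K (l(C, K) = (-24*C)*K + (C + 5) = -24*C*K + (5 + C) = 5 + C - 24*C*K)
l(3, y)*(-224) = (5 + 3 - 24*3*(-75))*(-224) = (5 + 3 + 5400)*(-224) = 5408*(-224) = -1211392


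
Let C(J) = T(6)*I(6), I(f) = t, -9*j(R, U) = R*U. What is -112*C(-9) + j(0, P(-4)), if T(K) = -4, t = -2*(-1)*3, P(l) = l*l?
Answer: 2688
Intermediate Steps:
P(l) = l**2
j(R, U) = -R*U/9
t = 6 (t = 2*3 = 6)
I(f) = 6
C(J) = -24 (C(J) = -4*6 = -24)
-112*C(-9) + j(0, P(-4)) = -112*(-24) - 1/9*0*(-4)**2 = 2688 - 1/9*0*16 = 2688 + 0 = 2688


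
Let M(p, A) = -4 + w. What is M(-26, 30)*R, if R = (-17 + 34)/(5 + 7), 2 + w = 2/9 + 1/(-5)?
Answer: -4573/540 ≈ -8.4685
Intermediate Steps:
w = -89/45 (w = -2 + (2/9 + 1/(-5)) = -2 + (2*(1/9) + 1*(-1/5)) = -2 + (2/9 - 1/5) = -2 + 1/45 = -89/45 ≈ -1.9778)
M(p, A) = -269/45 (M(p, A) = -4 - 89/45 = -269/45)
R = 17/12 ≈ 1.4167
M(-26, 30)*R = -269/45*17/12 = -4573/540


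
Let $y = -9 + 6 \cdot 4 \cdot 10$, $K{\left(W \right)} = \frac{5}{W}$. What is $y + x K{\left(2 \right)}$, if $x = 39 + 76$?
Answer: $\frac{1037}{2} \approx 518.5$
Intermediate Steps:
$x = 115$
$y = 231$ ($y = -9 + 24 \cdot 10 = -9 + 240 = 231$)
$y + x K{\left(2 \right)} = 231 + 115 \cdot \frac{5}{2} = 231 + \frac{575}{2} = \frac{1037}{2}$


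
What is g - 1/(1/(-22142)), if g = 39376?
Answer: 61518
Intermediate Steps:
g - 1/(1/(-22142)) = 39376 - 1/(1/(-22142)) = 39376 - 1/(-1/22142) = 39376 - 1*(-22142) = 39376 + 22142 = 61518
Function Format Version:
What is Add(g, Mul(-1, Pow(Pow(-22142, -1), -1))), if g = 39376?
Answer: 61518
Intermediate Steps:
Add(g, Mul(-1, Pow(Pow(-22142, -1), -1))) = Add(39376, Mul(-1, Pow(Pow(-22142, -1), -1))) = Add(39376, Mul(-1, Pow(Rational(-1, 22142), -1))) = Add(39376, Mul(-1, -22142)) = Add(39376, 22142) = 61518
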